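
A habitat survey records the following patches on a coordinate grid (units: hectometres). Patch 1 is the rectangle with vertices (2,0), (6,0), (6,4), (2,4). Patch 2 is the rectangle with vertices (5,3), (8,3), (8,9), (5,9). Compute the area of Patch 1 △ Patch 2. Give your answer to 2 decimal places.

32.00

|Patch 1∩Patch 2|: x∈[5,6], y∈[3,4] → 1·1 = 1.
|Patch 1 △ Patch 2| = |Patch 1| + |Patch 2| − 2·|Patch 1∩Patch 2| = 16 + 18 − 2 = 32.00.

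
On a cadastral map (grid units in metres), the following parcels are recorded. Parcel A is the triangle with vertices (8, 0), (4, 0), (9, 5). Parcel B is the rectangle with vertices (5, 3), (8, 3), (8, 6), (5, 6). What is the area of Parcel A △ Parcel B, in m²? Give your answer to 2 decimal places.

|Parcel A| = 10, |Parcel B| = 9, |Parcel A∩Parcel B| = 0.5.
|Parcel A △ Parcel B| = |Parcel A| + |Parcel B| − 2·|Parcel A∩Parcel B| = 10 + 9 − 1 = 18.00.

18.00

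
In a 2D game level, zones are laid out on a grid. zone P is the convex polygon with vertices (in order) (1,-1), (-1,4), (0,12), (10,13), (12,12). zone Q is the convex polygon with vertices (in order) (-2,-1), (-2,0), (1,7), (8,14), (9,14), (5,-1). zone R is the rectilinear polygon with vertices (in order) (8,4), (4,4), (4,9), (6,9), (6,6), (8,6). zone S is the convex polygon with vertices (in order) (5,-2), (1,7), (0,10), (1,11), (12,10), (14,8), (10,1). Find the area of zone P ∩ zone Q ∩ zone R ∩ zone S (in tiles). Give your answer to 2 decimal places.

10.15

The intersection is the polygon with vertices (5.231,4), (4,4), (4,9), (6,9), (6,6), (6.867,6), (6.841,5.903).
By the shoelace formula its area is 10.15.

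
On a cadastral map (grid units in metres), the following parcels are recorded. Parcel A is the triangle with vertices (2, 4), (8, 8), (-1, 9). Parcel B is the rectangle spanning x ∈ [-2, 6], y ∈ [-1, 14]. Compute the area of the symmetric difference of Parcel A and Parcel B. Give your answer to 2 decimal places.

102.11

|Parcel A| = 21, |Parcel B| = 120, |Parcel A∩Parcel B| = 19.4444.
|Parcel A △ Parcel B| = |Parcel A| + |Parcel B| − 2·|Parcel A∩Parcel B| = 21 + 120 − 38.8889 = 102.11.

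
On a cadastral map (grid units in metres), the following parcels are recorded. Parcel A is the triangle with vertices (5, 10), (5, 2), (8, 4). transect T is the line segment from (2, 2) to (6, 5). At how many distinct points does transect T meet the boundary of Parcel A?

The segment meets the boundary at (5,4.25).

1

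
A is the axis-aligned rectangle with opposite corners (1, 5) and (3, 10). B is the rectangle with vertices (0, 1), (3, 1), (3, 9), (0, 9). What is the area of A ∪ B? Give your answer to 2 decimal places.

26.00

By inclusion–exclusion:
Individual areas: |A| = 10, |B| = 24.
|A∩B|: x∈[1,3], y∈[5,9] → 2·4 = 8.
|A ∪ B| = 34 − 8 = 26.00.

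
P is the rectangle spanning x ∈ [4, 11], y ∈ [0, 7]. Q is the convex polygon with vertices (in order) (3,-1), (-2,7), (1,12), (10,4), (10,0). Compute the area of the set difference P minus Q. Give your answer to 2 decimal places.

12.06

|P| = 49, |P∩Q| = 36.9375.
|P ∖ Q| = |P| − |P∩Q| = 49 − 36.9375 = 12.06.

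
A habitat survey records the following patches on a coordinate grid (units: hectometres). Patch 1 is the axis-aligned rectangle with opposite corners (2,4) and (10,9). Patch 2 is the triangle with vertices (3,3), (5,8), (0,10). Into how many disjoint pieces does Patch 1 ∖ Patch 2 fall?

2

Patch 1 ∖ Patch 2 splits into 2 disjoint pieces (area 29.45, area 0.381).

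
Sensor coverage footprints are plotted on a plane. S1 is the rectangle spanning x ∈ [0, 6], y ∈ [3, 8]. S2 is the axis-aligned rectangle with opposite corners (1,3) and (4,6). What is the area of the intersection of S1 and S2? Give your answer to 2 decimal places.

|S1∩S2|: x∈[1,4], y∈[3,6] → 3·3 = 9.

9.00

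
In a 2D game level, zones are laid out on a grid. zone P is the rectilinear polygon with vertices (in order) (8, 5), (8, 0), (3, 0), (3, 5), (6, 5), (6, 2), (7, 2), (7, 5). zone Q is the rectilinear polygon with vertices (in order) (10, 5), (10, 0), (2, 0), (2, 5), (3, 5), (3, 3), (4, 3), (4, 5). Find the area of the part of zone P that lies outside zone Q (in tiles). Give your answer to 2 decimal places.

2.00

|zone P| = 22, |zone P∩zone Q| = 20.
|zone P ∖ zone Q| = |zone P| − |zone P∩zone Q| = 22 − 20 = 2.00.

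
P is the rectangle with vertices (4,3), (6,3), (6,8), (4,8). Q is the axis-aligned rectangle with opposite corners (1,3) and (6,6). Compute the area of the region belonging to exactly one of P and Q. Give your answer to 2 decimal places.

13.00

|P∩Q|: x∈[4,6], y∈[3,6] → 2·3 = 6.
|P △ Q| = |P| + |Q| − 2·|P∩Q| = 10 + 15 − 12 = 13.00.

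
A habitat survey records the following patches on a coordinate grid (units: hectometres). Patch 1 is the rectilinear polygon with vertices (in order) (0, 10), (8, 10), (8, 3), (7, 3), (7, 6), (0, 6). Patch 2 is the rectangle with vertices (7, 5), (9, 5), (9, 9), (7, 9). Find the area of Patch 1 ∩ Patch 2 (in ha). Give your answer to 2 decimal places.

The intersection is the polygon with vertices (8,5), (7,5), (7,6), (7,9), (8,9).
By the shoelace formula its area is 4.00.

4.00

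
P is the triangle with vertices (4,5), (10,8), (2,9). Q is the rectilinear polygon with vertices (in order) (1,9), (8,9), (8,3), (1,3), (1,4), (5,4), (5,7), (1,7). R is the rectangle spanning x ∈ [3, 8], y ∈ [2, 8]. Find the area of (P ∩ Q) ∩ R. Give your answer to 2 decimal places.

The region (P ∩ Q) ∩ R is the polygon with vertices (5,7), (3,7), (3,8), (8,8), (8,7), (5,5.5).
By the shoelace formula its area is 7.25.

7.25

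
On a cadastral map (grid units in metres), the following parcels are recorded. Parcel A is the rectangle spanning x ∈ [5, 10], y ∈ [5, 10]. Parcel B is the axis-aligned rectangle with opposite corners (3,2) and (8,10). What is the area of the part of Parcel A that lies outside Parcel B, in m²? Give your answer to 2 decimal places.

|Parcel A∩Parcel B|: x∈[5,8], y∈[5,10] → 3·5 = 15.
|Parcel A| = 25.
|Parcel A ∖ Parcel B| = |Parcel A| − |Parcel A∩Parcel B| = 25 − 15 = 10.00.

10.00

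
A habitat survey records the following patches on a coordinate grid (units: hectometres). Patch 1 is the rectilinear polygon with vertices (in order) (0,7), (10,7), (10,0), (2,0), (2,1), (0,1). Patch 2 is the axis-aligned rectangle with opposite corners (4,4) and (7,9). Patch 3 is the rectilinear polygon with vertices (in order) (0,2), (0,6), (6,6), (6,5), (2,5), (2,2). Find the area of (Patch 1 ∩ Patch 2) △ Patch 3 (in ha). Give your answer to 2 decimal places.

17.00

|Patch 1 ∩ Patch 2| = 9.
|(Patch 1 ∩ Patch 2) ∩ Patch 3| = 2.
|(Patch 1 ∩ Patch 2) △ Patch 3| = 9 + 12 − 4 = 17.00.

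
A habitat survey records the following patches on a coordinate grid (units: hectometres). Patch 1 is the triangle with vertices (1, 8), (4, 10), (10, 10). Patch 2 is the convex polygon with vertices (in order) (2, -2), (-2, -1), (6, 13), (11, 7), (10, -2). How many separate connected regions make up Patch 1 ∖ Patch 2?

Patch 1 ∖ Patch 2 splits into 2 disjoint pieces (area 1.8442, area 0.2109).

2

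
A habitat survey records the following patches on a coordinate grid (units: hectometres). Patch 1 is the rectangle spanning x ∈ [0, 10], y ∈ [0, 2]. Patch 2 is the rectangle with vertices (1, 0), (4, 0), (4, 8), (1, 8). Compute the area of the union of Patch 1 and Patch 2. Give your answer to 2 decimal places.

By inclusion–exclusion:
Individual areas: |Patch 1| = 20, |Patch 2| = 24.
|Patch 1∩Patch 2|: x∈[1,4], y∈[0,2] → 3·2 = 6.
|Patch 1 ∪ Patch 2| = 44 − 6 = 38.00.

38.00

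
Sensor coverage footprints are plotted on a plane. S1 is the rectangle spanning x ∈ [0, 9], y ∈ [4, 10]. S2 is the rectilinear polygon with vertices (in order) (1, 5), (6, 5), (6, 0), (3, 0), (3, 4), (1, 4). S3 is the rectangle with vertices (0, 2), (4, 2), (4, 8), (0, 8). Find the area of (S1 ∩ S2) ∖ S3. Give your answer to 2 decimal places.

2.00

|S1 ∩ S2| = 5.
|(S1 ∩ S2) ∩ S3| = 3.
|(S1 ∩ S2) ∖ S3| = 5 − 3 = 2.00.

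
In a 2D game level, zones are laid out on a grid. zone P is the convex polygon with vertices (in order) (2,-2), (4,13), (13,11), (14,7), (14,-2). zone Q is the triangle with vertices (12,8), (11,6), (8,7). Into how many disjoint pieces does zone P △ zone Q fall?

zone P △ zone Q is a single connected region.

1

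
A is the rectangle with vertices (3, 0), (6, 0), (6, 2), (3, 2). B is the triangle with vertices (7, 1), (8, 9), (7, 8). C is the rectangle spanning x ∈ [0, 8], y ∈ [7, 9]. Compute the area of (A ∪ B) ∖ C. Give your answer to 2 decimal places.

|A ∪ B| = 9.5.
|(A ∪ B) ∩ C| = 1.25.
|(A ∪ B) ∖ C| = 9.5 − 1.25 = 8.25.

8.25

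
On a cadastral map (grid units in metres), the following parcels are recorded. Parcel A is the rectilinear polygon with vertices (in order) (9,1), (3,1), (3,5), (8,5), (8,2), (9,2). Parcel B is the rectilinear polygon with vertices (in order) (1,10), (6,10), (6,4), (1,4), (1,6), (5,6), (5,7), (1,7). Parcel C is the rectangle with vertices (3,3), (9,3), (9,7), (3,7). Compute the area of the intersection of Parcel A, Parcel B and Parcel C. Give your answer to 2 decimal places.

The intersection is the polygon with vertices (6,5), (6,4), (3,4), (3,5).
By the shoelace formula its area is 3.00.

3.00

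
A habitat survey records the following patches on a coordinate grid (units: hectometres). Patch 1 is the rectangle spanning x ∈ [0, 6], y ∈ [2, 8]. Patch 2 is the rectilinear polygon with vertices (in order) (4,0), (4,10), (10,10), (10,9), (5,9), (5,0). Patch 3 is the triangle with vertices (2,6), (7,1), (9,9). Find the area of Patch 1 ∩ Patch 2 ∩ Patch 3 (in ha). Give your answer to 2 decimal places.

The intersection is the polygon with vertices (5,3), (4,4), (4,6.857), (5,7.286).
By the shoelace formula its area is 3.57.

3.57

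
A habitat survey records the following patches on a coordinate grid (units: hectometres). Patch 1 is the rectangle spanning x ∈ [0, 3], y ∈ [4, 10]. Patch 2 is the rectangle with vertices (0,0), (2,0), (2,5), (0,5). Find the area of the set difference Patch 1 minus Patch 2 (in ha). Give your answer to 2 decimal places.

|Patch 1∩Patch 2|: x∈[0,2], y∈[4,5] → 2·1 = 2.
|Patch 1| = 18.
|Patch 1 ∖ Patch 2| = |Patch 1| − |Patch 1∩Patch 2| = 18 − 2 = 16.00.

16.00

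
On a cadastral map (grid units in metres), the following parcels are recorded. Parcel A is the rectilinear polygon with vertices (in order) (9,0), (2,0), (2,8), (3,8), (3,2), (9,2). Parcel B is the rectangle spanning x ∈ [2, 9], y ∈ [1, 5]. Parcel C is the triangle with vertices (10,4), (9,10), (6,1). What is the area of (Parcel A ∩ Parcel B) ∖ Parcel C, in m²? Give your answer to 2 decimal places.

|Parcel A ∩ Parcel B| = 10.
|(Parcel A ∩ Parcel B) ∩ Parcel C| = 0.5.
|(Parcel A ∩ Parcel B) ∖ Parcel C| = 10 − 0.5 = 9.50.

9.50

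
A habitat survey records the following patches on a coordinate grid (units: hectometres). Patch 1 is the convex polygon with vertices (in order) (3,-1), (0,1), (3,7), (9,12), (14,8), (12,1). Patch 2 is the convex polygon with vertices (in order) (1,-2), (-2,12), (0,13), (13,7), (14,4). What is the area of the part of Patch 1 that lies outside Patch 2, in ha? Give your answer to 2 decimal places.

|Patch 1| = 110, |Patch 1∩Patch 2| = 84.7212.
|Patch 1 ∖ Patch 2| = |Patch 1| − |Patch 1∩Patch 2| = 110 − 84.7212 = 25.28.

25.28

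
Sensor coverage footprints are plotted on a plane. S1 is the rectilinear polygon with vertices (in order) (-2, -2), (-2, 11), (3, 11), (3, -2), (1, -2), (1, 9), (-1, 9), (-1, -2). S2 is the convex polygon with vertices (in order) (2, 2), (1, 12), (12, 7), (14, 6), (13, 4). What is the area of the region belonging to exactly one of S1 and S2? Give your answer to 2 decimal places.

|S1| = 43, |S2| = 72.5, |S1∩S2| = 12.9591.
|S1 △ S2| = |S1| + |S2| − 2·|S1∩S2| = 43 + 72.5 − 25.9182 = 89.58.

89.58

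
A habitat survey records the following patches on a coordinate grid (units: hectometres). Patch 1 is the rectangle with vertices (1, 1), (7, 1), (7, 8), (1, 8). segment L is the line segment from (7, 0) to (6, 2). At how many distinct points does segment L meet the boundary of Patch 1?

1

The segment meets the boundary at (6.5,1).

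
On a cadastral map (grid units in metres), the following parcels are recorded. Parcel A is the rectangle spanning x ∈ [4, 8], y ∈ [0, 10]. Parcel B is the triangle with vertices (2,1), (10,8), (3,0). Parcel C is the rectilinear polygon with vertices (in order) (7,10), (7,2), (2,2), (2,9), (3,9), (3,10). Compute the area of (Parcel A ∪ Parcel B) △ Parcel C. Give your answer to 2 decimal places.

|Parcel A ∪ Parcel B| = 43.2143.
|(Parcel A ∪ Parcel B) ∩ Parcel C| = 24.3214.
|(Parcel A ∪ Parcel B) △ Parcel C| = 43.2143 + 39 − 48.6429 = 33.57.

33.57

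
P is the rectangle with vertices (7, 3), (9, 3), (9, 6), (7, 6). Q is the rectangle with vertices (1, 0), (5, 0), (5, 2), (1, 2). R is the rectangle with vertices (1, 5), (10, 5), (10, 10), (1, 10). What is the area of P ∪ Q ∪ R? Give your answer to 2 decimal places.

57.00

By inclusion–exclusion:
Individual areas: |P| = 6, |Q| = 8, |R| = 45.
|P∩Q| = 0 (no overlap).
|P∩R|: x∈[7,9], y∈[5,6] → 2·1 = 2.
|Q∩R| = 0 (no overlap).
|P∩Q∩R| = 0.
|P ∪ Q ∪ R| = 59 − 2 + 0 = 57.00.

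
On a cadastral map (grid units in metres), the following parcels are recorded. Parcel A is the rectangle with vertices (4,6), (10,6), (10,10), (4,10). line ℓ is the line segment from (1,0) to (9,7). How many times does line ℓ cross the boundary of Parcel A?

1

The segment meets the boundary at (7.857,6).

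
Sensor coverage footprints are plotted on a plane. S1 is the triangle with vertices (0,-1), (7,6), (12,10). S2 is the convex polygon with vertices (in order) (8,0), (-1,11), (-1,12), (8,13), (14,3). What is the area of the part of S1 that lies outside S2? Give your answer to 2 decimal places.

1.14

|S1| = 3.5, |S1∩S2| = 2.3586.
|S1 ∖ S2| = |S1| − |S1∩S2| = 3.5 − 2.3586 = 1.14.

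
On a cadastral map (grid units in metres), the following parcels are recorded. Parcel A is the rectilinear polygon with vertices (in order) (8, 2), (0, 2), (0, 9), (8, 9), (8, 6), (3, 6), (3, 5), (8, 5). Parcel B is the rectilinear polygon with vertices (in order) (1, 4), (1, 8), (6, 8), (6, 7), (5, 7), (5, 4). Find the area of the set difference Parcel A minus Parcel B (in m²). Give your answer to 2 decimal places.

|Parcel A| = 51, |Parcel A∩Parcel B| = 15.
|Parcel A ∖ Parcel B| = |Parcel A| − |Parcel A∩Parcel B| = 51 − 15 = 36.00.

36.00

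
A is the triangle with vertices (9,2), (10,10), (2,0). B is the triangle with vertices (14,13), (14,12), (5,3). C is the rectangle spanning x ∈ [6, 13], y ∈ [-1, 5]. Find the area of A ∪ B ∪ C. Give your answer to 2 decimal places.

61.40

By inclusion–exclusion:
Individual areas: |A| = 27, |B| = 4.5, |C| = 42.
|A∩B| = 1.2546.
|A∩C| = 10.8482.
|B∩C| = 0.1444.
|A∩B∩C| = 0.1444.
|A ∪ B ∪ C| = 73.5 − 12.2473 + 0.1444 = 61.40.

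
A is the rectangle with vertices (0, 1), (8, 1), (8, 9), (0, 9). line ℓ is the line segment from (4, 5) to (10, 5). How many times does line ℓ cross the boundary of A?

The segment meets the boundary at (8,5).

1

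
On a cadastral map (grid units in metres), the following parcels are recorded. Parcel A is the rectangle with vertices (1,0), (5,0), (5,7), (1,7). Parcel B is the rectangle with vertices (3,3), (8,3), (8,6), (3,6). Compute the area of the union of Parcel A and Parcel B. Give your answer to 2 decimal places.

37.00

By inclusion–exclusion:
Individual areas: |Parcel A| = 28, |Parcel B| = 15.
|Parcel A∩Parcel B|: x∈[3,5], y∈[3,6] → 2·3 = 6.
|Parcel A ∪ Parcel B| = 43 − 6 = 37.00.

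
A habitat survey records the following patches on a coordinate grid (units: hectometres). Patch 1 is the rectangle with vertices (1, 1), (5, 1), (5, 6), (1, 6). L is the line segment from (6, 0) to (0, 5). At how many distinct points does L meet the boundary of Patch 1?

The segment meets the boundary at (1,4.167), (4.8,1).

2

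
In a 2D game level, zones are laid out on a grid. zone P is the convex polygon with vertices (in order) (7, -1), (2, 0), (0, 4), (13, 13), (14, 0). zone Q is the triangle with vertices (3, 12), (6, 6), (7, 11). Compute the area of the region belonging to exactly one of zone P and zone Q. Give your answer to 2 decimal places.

|zone P| = 119, |zone Q| = 10.5, |zone P∩zone Q| = 1.4.
|zone P △ zone Q| = |zone P| + |zone Q| − 2·|zone P∩zone Q| = 119 + 10.5 − 2.8 = 126.70.

126.70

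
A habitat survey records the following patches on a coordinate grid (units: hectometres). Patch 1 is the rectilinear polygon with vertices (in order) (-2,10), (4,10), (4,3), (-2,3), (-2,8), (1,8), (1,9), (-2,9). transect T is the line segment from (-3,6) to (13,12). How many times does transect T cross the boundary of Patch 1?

The segment meets the boundary at (4,8.625), (-2,6.375).

2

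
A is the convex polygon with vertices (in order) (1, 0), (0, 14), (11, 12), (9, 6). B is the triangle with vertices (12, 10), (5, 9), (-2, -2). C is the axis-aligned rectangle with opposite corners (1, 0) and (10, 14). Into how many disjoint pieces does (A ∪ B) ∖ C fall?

(A ∪ B) ∖ C splits into 2 disjoint pieces (area 9.8978, area 2.9302).

2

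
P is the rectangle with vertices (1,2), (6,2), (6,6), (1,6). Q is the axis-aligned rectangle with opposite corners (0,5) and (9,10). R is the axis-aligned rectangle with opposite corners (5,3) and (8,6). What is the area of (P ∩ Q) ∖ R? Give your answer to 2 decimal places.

|P ∩ Q| = 5.
|(P ∩ Q) ∩ R| = 1.
|(P ∩ Q) ∖ R| = 5 − 1 = 4.00.

4.00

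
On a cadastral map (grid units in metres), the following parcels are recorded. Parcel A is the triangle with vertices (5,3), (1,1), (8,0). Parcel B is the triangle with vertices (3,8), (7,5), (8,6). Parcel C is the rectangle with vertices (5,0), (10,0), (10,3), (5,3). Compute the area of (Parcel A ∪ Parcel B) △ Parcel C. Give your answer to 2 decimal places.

19.79

|Parcel A ∪ Parcel B| = 12.5.
|(Parcel A ∪ Parcel B) ∩ Parcel C| = 3.8571.
|(Parcel A ∪ Parcel B) △ Parcel C| = 12.5 + 15 − 7.7143 = 19.79.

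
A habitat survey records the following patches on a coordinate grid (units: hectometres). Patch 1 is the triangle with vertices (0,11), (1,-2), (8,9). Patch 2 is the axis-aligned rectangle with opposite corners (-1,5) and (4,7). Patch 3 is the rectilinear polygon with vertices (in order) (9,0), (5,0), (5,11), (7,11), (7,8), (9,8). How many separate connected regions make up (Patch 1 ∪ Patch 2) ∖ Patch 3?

2

(Patch 1 ∪ Patch 2) ∖ Patch 3 splits into 2 disjoint pieces (area 45.5728, area 0.8068).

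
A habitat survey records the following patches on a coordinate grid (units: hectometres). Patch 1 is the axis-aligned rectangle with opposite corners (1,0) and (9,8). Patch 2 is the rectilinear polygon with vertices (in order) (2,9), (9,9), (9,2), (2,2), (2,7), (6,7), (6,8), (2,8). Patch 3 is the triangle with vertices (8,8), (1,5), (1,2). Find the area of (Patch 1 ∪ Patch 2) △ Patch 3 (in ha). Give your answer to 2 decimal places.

60.50

|Patch 1 ∪ Patch 2| = 71.
|(Patch 1 ∪ Patch 2) ∩ Patch 3| = 10.5.
|(Patch 1 ∪ Patch 2) △ Patch 3| = 71 + 10.5 − 21 = 60.50.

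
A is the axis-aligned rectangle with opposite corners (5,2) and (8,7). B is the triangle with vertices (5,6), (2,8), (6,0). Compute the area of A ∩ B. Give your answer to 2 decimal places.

1.33

The intersection is the polygon with vertices (5,6), (5.667,2), (5,2).
By the shoelace formula its area is 1.33.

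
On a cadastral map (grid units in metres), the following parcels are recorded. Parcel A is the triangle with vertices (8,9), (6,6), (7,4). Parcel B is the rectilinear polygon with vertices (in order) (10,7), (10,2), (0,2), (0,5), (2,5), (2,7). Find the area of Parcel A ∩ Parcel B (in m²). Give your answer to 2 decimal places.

2.57

The intersection is the polygon with vertices (7,4), (6,6), (6.667,7), (7.6,7).
By the shoelace formula its area is 2.57.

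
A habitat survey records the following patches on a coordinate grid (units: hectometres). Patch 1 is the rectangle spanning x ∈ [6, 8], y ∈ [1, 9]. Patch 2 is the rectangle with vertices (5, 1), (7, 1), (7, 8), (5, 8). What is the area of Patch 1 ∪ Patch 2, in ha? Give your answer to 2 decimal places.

By inclusion–exclusion:
Individual areas: |Patch 1| = 16, |Patch 2| = 14.
|Patch 1∩Patch 2|: x∈[6,7], y∈[1,8] → 1·7 = 7.
|Patch 1 ∪ Patch 2| = 30 − 7 = 23.00.

23.00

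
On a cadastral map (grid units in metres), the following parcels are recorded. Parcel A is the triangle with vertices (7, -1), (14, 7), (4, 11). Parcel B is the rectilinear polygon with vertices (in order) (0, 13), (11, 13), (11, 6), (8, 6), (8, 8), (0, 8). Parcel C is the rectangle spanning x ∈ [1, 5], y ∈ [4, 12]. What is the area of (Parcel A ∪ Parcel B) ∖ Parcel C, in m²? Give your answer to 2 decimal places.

|Parcel A ∪ Parcel B| = 98.925.
|(Parcel A ∪ Parcel B) ∩ Parcel C| = 16.125.
|(Parcel A ∪ Parcel B) ∖ Parcel C| = 98.925 − 16.125 = 82.80.

82.80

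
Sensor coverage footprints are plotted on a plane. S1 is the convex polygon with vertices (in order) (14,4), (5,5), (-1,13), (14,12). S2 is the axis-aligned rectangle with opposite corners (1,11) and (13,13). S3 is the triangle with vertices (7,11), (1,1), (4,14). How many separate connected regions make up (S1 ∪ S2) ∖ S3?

2

(S1 ∪ S2) ∖ S3 splits into 2 disjoint pieces (area 71.3852, area 11.4624).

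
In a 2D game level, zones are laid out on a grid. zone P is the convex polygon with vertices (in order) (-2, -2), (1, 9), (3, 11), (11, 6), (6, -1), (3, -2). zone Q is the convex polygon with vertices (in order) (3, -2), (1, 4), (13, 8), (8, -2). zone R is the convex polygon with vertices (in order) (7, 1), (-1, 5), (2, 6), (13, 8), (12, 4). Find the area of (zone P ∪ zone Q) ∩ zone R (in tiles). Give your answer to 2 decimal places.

The region (zone P ∪ zone Q) ∩ zone R is the polygon with vertices (9.609,6.87), (13,8), (10.571,3.143), (7,1), (-0.2,4.6), (0,5.333), (2,6), (8.972,7.268).
By the shoelace formula its area is 47.20.

47.20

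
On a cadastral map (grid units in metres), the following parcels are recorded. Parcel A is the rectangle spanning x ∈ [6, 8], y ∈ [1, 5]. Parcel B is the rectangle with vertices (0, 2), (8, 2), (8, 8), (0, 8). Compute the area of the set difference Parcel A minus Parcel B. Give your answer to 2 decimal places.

|Parcel A∩Parcel B|: x∈[6,8], y∈[2,5] → 2·3 = 6.
|Parcel A| = 8.
|Parcel A ∖ Parcel B| = |Parcel A| − |Parcel A∩Parcel B| = 8 − 6 = 2.00.

2.00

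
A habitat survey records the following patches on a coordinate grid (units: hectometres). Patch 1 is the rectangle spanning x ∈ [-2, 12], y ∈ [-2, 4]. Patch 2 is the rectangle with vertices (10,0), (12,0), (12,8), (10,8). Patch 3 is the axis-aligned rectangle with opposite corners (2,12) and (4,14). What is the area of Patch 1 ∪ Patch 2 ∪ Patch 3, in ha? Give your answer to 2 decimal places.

By inclusion–exclusion:
Individual areas: |Patch 1| = 84, |Patch 2| = 16, |Patch 3| = 4.
|Patch 1∩Patch 2|: x∈[10,12], y∈[0,4] → 2·4 = 8.
|Patch 1∩Patch 3| = 0 (no overlap).
|Patch 2∩Patch 3| = 0 (no overlap).
|Patch 1∩Patch 2∩Patch 3| = 0.
|Patch 1 ∪ Patch 2 ∪ Patch 3| = 104 − 8 + 0 = 96.00.

96.00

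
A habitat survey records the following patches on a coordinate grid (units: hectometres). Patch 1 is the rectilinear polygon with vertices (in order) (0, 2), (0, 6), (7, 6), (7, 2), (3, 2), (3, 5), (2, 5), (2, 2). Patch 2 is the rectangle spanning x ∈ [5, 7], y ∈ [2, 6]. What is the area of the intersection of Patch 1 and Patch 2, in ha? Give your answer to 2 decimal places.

8.00

The intersection is the polygon with vertices (7,6), (7,2), (5,2), (5,6).
By the shoelace formula its area is 8.00.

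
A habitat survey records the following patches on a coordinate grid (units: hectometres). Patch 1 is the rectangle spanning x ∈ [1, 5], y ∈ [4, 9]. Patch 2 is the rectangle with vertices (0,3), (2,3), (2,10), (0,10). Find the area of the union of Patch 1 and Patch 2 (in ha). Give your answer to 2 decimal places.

29.00

By inclusion–exclusion:
Individual areas: |Patch 1| = 20, |Patch 2| = 14.
|Patch 1∩Patch 2|: x∈[1,2], y∈[4,9] → 1·5 = 5.
|Patch 1 ∪ Patch 2| = 34 − 5 = 29.00.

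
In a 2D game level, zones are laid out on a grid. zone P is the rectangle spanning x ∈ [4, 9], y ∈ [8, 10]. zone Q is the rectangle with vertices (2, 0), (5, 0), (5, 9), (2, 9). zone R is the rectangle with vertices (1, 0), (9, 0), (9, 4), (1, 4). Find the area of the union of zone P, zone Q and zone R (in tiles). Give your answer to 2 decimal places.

By inclusion–exclusion:
Individual areas: |zone P| = 10, |zone Q| = 27, |zone R| = 32.
|zone P∩zone Q|: x∈[4,5], y∈[8,9] → 1·1 = 1.
|zone P∩zone R| = 0 (no overlap).
|zone Q∩zone R|: x∈[2,5], y∈[0,4] → 3·4 = 12.
|zone P∩zone Q∩zone R| = 0.
|zone P ∪ zone Q ∪ zone R| = 69 − 13 + 0 = 56.00.

56.00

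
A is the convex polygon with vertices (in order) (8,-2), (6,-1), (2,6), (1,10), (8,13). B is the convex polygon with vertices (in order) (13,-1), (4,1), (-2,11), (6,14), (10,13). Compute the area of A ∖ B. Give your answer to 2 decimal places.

4.46

|A| = 65.5, |A∩B| = 61.0414.
|A ∖ B| = |A| − |A∩B| = 65.5 − 61.0414 = 4.46.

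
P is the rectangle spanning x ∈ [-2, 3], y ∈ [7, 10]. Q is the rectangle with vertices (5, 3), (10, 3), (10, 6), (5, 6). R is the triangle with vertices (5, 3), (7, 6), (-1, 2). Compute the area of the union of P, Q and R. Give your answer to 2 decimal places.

36.00

By inclusion–exclusion:
Individual areas: |P| = 15, |Q| = 15, |R| = 8.
|P∩Q| = 0 (no overlap).
|P∩R| = 0.
|Q∩R| = 2.
|P∩Q∩R| = 0.
|P ∪ Q ∪ R| = 38 − 2 + 0 = 36.00.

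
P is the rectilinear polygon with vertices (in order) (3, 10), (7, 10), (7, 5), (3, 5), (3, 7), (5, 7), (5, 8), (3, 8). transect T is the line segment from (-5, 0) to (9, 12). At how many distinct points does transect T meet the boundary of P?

4

The segment meets the boundary at (6.667,10), (4.333,8), (3.167,7), (3,6.857).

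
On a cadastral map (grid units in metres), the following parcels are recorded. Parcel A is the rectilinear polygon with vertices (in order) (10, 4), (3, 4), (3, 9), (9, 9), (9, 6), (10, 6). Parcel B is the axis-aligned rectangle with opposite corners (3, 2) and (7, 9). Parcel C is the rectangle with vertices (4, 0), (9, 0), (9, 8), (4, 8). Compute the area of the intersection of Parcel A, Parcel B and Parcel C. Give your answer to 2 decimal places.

The intersection is the polygon with vertices (7,4), (4,4), (4,8), (7,8).
By the shoelace formula its area is 12.00.

12.00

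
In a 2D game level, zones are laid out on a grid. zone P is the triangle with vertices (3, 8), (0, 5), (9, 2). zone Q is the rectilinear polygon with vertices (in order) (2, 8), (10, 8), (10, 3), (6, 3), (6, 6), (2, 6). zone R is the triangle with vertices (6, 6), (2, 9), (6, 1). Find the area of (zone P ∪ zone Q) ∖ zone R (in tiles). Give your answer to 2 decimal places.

|zone P ∪ zone Q| = 40.5.
|(zone P ∪ zone Q) ∩ zone R| = 7.8833.
|(zone P ∪ zone Q) ∖ zone R| = 40.5 − 7.8833 = 32.62.

32.62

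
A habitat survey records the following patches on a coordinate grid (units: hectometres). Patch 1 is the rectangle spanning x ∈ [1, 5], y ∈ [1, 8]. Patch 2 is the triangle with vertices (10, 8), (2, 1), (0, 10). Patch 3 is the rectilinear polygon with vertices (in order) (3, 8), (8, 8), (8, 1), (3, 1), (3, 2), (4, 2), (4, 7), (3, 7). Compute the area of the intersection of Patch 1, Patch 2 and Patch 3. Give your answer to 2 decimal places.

5.82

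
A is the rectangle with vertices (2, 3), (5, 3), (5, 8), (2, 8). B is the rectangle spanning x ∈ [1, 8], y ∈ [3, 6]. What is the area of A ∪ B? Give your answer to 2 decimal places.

27.00

By inclusion–exclusion:
Individual areas: |A| = 15, |B| = 21.
|A∩B|: x∈[2,5], y∈[3,6] → 3·3 = 9.
|A ∪ B| = 36 − 9 = 27.00.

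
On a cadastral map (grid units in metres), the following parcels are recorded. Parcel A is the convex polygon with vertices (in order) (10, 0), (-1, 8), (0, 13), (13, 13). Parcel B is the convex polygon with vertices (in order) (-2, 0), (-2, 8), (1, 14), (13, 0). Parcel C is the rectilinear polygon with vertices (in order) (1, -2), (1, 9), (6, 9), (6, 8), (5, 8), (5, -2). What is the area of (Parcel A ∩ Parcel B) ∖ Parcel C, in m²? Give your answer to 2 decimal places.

|Parcel A ∩ Parcel B| = 58.5184.
|(Parcel A ∩ Parcel B) ∩ Parcel C| = 16.3387.
|(Parcel A ∩ Parcel B) ∖ Parcel C| = 58.5184 − 16.3387 = 42.18.

42.18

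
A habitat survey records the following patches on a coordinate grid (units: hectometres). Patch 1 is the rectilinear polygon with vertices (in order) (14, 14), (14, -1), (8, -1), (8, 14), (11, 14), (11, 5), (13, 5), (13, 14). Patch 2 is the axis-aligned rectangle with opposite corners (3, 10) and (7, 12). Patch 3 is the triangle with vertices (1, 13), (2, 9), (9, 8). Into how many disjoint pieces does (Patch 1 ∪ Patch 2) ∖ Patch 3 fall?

(Patch 1 ∪ Patch 2) ∖ Patch 3 splits into 2 disjoint pieces (area 71.7589, area 5.55).

2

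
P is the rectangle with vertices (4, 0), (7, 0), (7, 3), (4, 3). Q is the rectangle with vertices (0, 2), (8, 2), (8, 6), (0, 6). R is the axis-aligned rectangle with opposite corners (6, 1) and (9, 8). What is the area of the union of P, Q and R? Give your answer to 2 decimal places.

By inclusion–exclusion:
Individual areas: |P| = 9, |Q| = 32, |R| = 21.
|P∩Q|: x∈[4,7], y∈[2,3] → 3·1 = 3.
|P∩R|: x∈[6,7], y∈[1,3] → 1·2 = 2.
|Q∩R|: x∈[6,8], y∈[2,6] → 2·4 = 8.
|P∩Q∩R| = 1.
|P ∪ Q ∪ R| = 62 − 13 + 1 = 50.00.

50.00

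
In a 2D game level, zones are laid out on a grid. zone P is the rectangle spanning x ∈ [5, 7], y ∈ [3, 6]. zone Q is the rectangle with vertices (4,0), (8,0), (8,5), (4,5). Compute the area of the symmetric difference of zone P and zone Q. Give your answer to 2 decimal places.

18.00

|zone P∩zone Q|: x∈[5,7], y∈[3,5] → 2·2 = 4.
|zone P △ zone Q| = |zone P| + |zone Q| − 2·|zone P∩zone Q| = 6 + 20 − 8 = 18.00.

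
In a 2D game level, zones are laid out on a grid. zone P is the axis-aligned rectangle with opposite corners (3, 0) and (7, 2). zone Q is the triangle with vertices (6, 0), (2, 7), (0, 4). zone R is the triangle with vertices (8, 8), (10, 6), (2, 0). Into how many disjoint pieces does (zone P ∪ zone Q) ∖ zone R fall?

(zone P ∪ zone Q) ∖ zone R splits into 2 disjoint pieces (area 6.9679, area 10.6126).

2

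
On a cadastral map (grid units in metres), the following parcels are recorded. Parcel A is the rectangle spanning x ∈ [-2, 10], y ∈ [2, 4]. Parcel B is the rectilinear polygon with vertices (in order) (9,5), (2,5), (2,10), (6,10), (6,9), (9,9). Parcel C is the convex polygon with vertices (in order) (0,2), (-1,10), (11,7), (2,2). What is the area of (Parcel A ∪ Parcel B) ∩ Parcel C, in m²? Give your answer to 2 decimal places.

|Parcel A ∪ Parcel B| = 56.
|(Parcel A ∪ Parcel B) ∩ Parcel C| = 30.76.

30.76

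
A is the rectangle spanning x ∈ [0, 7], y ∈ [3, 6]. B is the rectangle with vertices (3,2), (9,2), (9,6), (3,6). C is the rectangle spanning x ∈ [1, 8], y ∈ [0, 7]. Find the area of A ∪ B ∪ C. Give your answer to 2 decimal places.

By inclusion–exclusion:
Individual areas: |A| = 21, |B| = 24, |C| = 49.
|A∩B|: x∈[3,7], y∈[3,6] → 4·3 = 12.
|A∩C|: x∈[1,7], y∈[3,6] → 6·3 = 18.
|B∩C|: x∈[3,8], y∈[2,6] → 5·4 = 20.
|A∩B∩C| = 12.
|A ∪ B ∪ C| = 94 − 50 + 12 = 56.00.

56.00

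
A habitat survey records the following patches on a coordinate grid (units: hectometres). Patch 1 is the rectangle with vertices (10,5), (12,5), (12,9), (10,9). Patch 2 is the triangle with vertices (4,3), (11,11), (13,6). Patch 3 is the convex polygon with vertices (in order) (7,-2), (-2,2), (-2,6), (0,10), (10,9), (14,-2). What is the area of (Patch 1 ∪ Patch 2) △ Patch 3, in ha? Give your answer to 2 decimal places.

130.85

|Patch 1 ∪ Patch 2| = 26.2167.
|(Patch 1 ∪ Patch 2) ∩ Patch 3| = 17.185.
|(Patch 1 ∪ Patch 2) △ Patch 3| = 26.2167 + 139 − 34.3699 = 130.85.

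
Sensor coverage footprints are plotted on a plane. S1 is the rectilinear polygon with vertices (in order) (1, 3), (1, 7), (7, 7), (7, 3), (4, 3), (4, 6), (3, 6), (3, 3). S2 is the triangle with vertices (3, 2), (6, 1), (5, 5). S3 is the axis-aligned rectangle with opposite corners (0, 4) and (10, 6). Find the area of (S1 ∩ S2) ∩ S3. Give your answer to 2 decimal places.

The region (S1 ∩ S2) ∩ S3 is the polygon with vertices (5,5), (5.25,4), (4.333,4).
By the shoelace formula its area is 0.46.

0.46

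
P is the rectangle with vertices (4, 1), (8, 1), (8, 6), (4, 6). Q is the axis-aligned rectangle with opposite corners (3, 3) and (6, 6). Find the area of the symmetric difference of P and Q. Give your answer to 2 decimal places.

17.00

|P∩Q|: x∈[4,6], y∈[3,6] → 2·3 = 6.
|P △ Q| = |P| + |Q| − 2·|P∩Q| = 20 + 9 − 12 = 17.00.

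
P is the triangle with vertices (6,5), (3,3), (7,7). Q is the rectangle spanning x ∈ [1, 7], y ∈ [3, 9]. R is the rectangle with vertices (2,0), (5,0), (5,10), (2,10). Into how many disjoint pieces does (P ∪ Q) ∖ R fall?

(P ∪ Q) ∖ R splits into 2 disjoint pieces (area 12, area 6).

2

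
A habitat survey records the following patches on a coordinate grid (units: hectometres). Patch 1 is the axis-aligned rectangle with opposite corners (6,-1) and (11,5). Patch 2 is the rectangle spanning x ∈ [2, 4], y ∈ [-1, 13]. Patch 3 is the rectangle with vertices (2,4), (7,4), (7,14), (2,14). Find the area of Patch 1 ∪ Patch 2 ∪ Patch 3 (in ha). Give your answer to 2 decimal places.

89.00

By inclusion–exclusion:
Individual areas: |Patch 1| = 30, |Patch 2| = 28, |Patch 3| = 50.
|Patch 1∩Patch 2| = 0 (no overlap).
|Patch 1∩Patch 3|: x∈[6,7], y∈[4,5] → 1·1 = 1.
|Patch 2∩Patch 3|: x∈[2,4], y∈[4,13] → 2·9 = 18.
|Patch 1∩Patch 2∩Patch 3| = 0.
|Patch 1 ∪ Patch 2 ∪ Patch 3| = 108 − 19 + 0 = 89.00.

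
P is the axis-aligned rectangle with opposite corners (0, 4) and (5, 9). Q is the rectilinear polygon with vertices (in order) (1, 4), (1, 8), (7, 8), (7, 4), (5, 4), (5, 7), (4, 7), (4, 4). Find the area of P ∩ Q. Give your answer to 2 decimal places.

13.00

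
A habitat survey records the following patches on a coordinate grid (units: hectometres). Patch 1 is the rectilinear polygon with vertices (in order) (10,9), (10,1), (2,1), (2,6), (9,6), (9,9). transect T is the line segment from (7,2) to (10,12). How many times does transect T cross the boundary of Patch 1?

The segment meets the boundary at (9,8.667), (9.1,9), (8.2,6).

3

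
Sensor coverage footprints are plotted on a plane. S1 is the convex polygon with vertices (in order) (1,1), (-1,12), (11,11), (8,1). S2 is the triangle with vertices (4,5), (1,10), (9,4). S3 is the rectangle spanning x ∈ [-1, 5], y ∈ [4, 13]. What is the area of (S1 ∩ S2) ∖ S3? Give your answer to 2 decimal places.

4.40

|S1 ∩ S2| = 10.9979.
|(S1 ∩ S2) ∩ S3| = 6.6.
|(S1 ∩ S2) ∖ S3| = 10.9979 − 6.6 = 4.40.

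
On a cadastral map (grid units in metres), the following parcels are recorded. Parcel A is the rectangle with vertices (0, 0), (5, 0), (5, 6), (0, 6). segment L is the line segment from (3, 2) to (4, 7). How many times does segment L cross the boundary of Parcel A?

The segment meets the boundary at (3.8,6).

1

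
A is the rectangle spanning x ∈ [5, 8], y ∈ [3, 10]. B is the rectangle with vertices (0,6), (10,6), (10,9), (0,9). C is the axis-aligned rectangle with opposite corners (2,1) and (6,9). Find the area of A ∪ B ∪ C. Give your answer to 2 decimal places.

By inclusion–exclusion:
Individual areas: |A| = 21, |B| = 30, |C| = 32.
|A∩B|: x∈[5,8], y∈[6,9] → 3·3 = 9.
|A∩C|: x∈[5,6], y∈[3,9] → 1·6 = 6.
|B∩C|: x∈[2,6], y∈[6,9] → 4·3 = 12.
|A∩B∩C| = 3.
|A ∪ B ∪ C| = 83 − 27 + 3 = 59.00.

59.00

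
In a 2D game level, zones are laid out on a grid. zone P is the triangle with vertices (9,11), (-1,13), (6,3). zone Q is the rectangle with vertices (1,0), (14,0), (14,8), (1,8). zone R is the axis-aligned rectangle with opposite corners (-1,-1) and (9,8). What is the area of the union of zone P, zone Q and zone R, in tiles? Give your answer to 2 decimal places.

159.56

By inclusion–exclusion:
Individual areas: |zone P| = 43, |zone Q| = 104, |zone R| = 90.
|zone P∩zone Q| = 13.4375.
|zone P∩zone R| = 13.4375.
|zone Q∩zone R|: x∈[1,9], y∈[0,8] → 8·8 = 64.
|zone P∩zone Q∩zone R| = 13.4375.
|zone P ∪ zone Q ∪ zone R| = 237 − 90.875 + 13.4375 = 159.56.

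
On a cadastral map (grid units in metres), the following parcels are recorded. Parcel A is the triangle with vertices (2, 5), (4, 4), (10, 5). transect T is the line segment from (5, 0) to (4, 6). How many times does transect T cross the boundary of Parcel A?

2

The segment meets the boundary at (4.167,5), (4.324,4.054).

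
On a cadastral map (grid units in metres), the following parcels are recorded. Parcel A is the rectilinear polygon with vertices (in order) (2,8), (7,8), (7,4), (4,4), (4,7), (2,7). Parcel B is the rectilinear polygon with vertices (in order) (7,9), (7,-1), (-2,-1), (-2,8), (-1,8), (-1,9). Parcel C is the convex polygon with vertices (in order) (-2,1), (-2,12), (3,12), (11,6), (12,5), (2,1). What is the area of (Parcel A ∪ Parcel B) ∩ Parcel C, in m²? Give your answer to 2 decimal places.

|Parcel A ∪ Parcel B| = 89.
|(Parcel A ∪ Parcel B) ∩ Parcel C| = 66.00.

66.00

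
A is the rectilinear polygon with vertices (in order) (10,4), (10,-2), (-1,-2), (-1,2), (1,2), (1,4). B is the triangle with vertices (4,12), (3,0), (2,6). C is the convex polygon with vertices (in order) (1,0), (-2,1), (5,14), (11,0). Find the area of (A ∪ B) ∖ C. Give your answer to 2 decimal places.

23.26

|A ∪ B| = 69.
|(A ∪ B) ∩ C| = 45.7381.
|(A ∪ B) ∖ C| = 69 − 45.7381 = 23.26.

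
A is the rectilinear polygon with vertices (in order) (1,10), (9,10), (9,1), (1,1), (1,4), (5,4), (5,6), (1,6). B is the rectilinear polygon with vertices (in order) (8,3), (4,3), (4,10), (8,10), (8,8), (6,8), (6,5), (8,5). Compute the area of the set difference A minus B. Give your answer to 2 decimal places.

|A| = 64, |A∩B| = 20.
|A ∖ B| = |A| − |A∩B| = 64 − 20 = 44.00.

44.00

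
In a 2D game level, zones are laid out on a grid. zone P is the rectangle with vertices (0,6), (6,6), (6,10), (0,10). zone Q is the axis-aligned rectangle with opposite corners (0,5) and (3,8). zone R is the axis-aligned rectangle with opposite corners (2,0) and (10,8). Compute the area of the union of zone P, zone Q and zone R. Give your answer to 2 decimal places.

By inclusion–exclusion:
Individual areas: |zone P| = 24, |zone Q| = 9, |zone R| = 64.
|zone P∩zone Q|: x∈[0,3], y∈[6,8] → 3·2 = 6.
|zone P∩zone R|: x∈[2,6], y∈[6,8] → 4·2 = 8.
|zone Q∩zone R|: x∈[2,3], y∈[5,8] → 1·3 = 3.
|zone P∩zone Q∩zone R| = 2.
|zone P ∪ zone Q ∪ zone R| = 97 − 17 + 2 = 82.00.

82.00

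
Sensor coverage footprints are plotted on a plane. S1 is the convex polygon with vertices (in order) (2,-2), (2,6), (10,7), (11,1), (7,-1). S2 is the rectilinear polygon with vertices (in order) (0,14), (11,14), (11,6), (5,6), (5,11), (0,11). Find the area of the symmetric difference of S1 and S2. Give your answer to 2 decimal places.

|S1| = 63.5, |S2| = 63, |S1∩S2| = 3.5208.
|S1 △ S2| = |S1| + |S2| − 2·|S1∩S2| = 63.5 + 63 − 7.0417 = 119.46.

119.46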